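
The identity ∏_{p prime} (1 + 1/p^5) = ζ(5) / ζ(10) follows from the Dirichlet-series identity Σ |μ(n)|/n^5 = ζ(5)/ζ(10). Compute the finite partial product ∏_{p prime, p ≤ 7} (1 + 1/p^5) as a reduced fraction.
∏ = 1468981382/1418090625

The primes p ≤ 7 are [2, 3, 5, 7]. For each, (1 + 1/p^5) = (p^5 + 1)/p^5. Multiplying these fractions over p ∈ [2, 3, 5, 7] gives 1468981382/1418090625. (In the limit P → ∞ this tends to ζ(5)/ζ(10).)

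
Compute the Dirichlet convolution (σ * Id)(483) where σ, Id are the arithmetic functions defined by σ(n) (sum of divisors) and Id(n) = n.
(σ * Id)(483) = 4935

Divisors of 483: [1, 3, 7, 21, 23, 69, 161, 483]. For each d | 483:
  d = 1: σ(1) · Id(483/1) = 1 · 483 = 483
  d = 3: σ(3) · Id(483/3) = 4 · 161 = 644
  d = 7: σ(7) · Id(483/7) = 8 · 69 = 552
  d = 21: σ(21) · Id(483/21) = 32 · 23 = 736
  d = 23: σ(23) · Id(483/23) = 24 · 21 = 504
  d = 69: σ(69) · Id(483/69) = 96 · 7 = 672
  d = 161: σ(161) · Id(483/161) = 192 · 3 = 576
  d = 483: σ(483) · Id(483/483) = 768 · 1 = 768
Summing: (σ * Id)(483) = 483 + 644 + 552 + 736 + 504 + 672 + 576 + 768 = 4935.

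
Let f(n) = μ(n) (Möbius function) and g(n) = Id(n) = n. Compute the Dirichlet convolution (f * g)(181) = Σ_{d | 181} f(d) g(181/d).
(μ * Id)(181) = 180

Divisors of 181: [1, 181]. For each d | 181:
  d = 1: μ(1) · Id(181/1) = 1 · 181 = 181
  d = 181: μ(181) · Id(181/181) = -1 · 1 = -1
Summing: (μ * Id)(181) = 181 + -1 = 180.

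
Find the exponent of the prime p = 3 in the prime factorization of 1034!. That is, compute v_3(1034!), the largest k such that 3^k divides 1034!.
v_3(1034!) = 513

Legendre's formula: v_p(n!) = Σ_{k ≥ 1} ⌊n / p^k⌋. For p = 3, n = 1034, the terms are:
  ⌊1034/3^1⌋ = ⌊1034/3⌋ = 344
  ⌊1034/3^2⌋ = ⌊1034/9⌋ = 114
  ⌊1034/3^3⌋ = ⌊1034/27⌋ = 38
  ⌊1034/3^4⌋ = ⌊1034/81⌋ = 12
  ⌊1034/3^5⌋ = ⌊1034/243⌋ = 4
  ⌊1034/3^6⌋ = ⌊1034/729⌋ = 1
(the next term ⌊1034/3^7⌋ = 0, terminating the sum). Summing: v_3(1034!) = 344 + 114 + 38 + 12 + 4 + 1 = 513.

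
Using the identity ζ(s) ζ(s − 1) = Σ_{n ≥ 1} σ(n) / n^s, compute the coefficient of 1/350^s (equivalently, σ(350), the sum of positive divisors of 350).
σ(350) = 744

In the product (Σ m^0/m^s)(Σ k / k^s) = Σ (Σ_{d | n} d) / n^s, the coefficient of 1/n^s is σ(n) = Σ_{d | n} d. For n = 350, divisors are [1, 2, 5, 7, 10, 14, 25, 35, 50, 70, 175, 350]; summing: σ(350) = 744.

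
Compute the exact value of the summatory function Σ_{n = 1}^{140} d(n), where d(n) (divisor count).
Σ_{n ≤ 140} d(n) = 719

Compute d(n) for each 1 ≤ n ≤ 140: d(1) = 1, d(2) = 2, d(3) = 2, d(4) = 3, d(5) = 2, d(6) = 4, d(7) = 2, d(8) = 4, d(9) = 3, d(10) = 4, d(11) = 2, d(12) = 6, d(13) = 2, d(14) = 4, d(15) = 4, d(16) = 5, d(17) = 2, d(18) = 6, d(19) = 2, d(20) = 6, d(21) = 4, d(22) = 4, d(23) = 2, d(24) = 8, d(25) = 3, d(26) = 4, d(27) = 4, d(28) = 6, d(29) = 2, d(30) = 8, d(31) = 2, d(32) = 6, d(33) = 4, d(34) = 4, d(35) = 4, d(36) = 9, d(37) = 2, d(38) = 4, d(39) = 4, d(40) = 8, d(41) = 2, d(42) = 8, d(43) = 2, d(44) = 6, d(45) = 6, d(46) = 4, d(47) = 2, d(48) = 10, d(49) = 3, d(50) = 6, d(51) = 4, d(52) = 6, d(53) = 2, d(54) = 8, d(55) = 4, d(56) = 8, d(57) = 4, d(58) = 4, d(59) = 2, d(60) = 12, d(61) = 2, d(62) = 4, d(63) = 6, d(64) = 7, d(65) = 4, d(66) = 8, d(67) = 2, d(68) = 6, d(69) = 4, d(70) = 8, d(71) = 2, d(72) = 12, d(73) = 2, d(74) = 4, d(75) = 6, d(76) = 6, d(77) = 4, d(78) = 8, d(79) = 2, d(80) = 10, d(81) = 5, d(82) = 4, d(83) = 2, d(84) = 12, d(85) = 4, d(86) = 4, d(87) = 4, d(88) = 8, d(89) = 2, d(90) = 12, d(91) = 4, d(92) = 6, d(93) = 4, d(94) = 4, d(95) = 4, d(96) = 12, d(97) = 2, d(98) = 6, d(99) = 6, d(100) = 9, d(101) = 2, d(102) = 8, d(103) = 2, d(104) = 8, d(105) = 8, d(106) = 4, d(107) = 2, d(108) = 12, d(109) = 2, d(110) = 8, d(111) = 4, d(112) = 10, d(113) = 2, d(114) = 8, d(115) = 4, d(116) = 6, d(117) = 6, d(118) = 4, d(119) = 4, d(120) = 16, d(121) = 3, d(122) = 4, d(123) = 4, d(124) = 6, d(125) = 4, d(126) = 12, d(127) = 2, d(128) = 8, d(129) = 4, d(130) = 8, d(131) = 2, d(132) = 12, d(133) = 4, d(134) = 4, d(135) = 8, d(136) = 8, d(137) = 2, d(138) = 8, d(139) = 2, d(140) = 12. Summing all 140 values: 719. (Dirichlet's divisor formula: Σ_{n ≤ x} d(n) = x ln(x) + (2γ − 1) x + O(√x). For x = 140, the asymptotic estimate is ≈ 713.45.)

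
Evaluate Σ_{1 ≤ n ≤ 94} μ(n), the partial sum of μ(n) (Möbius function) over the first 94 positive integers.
Σ_{n ≤ 94} μ(n) = 1

Compute μ(n) for each 1 ≤ n ≤ 94: μ(1) = 1, μ(2) = -1, μ(3) = -1, μ(4) = 0, μ(5) = -1, μ(6) = 1, μ(7) = -1, μ(8) = 0, μ(9) = 0, μ(10) = 1, μ(11) = -1, μ(12) = 0, μ(13) = -1, μ(14) = 1, μ(15) = 1, μ(16) = 0, μ(17) = -1, μ(18) = 0, μ(19) = -1, μ(20) = 0, μ(21) = 1, μ(22) = 1, μ(23) = -1, μ(24) = 0, μ(25) = 0, μ(26) = 1, μ(27) = 0, μ(28) = 0, μ(29) = -1, μ(30) = -1, μ(31) = -1, μ(32) = 0, μ(33) = 1, μ(34) = 1, μ(35) = 1, μ(36) = 0, μ(37) = -1, μ(38) = 1, μ(39) = 1, μ(40) = 0, μ(41) = -1, μ(42) = -1, μ(43) = -1, μ(44) = 0, μ(45) = 0, μ(46) = 1, μ(47) = -1, μ(48) = 0, μ(49) = 0, μ(50) = 0, μ(51) = 1, μ(52) = 0, μ(53) = -1, μ(54) = 0, μ(55) = 1, μ(56) = 0, μ(57) = 1, μ(58) = 1, μ(59) = -1, μ(60) = 0, μ(61) = -1, μ(62) = 1, μ(63) = 0, μ(64) = 0, μ(65) = 1, μ(66) = -1, μ(67) = -1, μ(68) = 0, μ(69) = 1, μ(70) = -1, μ(71) = -1, μ(72) = 0, μ(73) = -1, μ(74) = 1, μ(75) = 0, μ(76) = 0, μ(77) = 1, μ(78) = -1, μ(79) = -1, μ(80) = 0, μ(81) = 0, μ(82) = 1, μ(83) = -1, μ(84) = 0, μ(85) = 1, μ(86) = 1, μ(87) = 1, μ(88) = 0, μ(89) = -1, μ(90) = 0, μ(91) = 1, μ(92) = 0, μ(93) = 1, μ(94) = 1. Summing all 94 values: 1. (Mertens function M(x) = Σ_{n ≤ x} μ(n); on average M(x) should be small (PNT ⟺ M(x) = o(x)).)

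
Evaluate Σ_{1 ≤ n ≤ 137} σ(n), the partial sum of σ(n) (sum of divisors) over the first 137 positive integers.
Σ_{n ≤ 137} σ(n) = 15443

Compute σ(n) for each 1 ≤ n ≤ 137: σ(1) = 1, σ(2) = 3, σ(3) = 4, σ(4) = 7, σ(5) = 6, σ(6) = 12, σ(7) = 8, σ(8) = 15, σ(9) = 13, σ(10) = 18, σ(11) = 12, σ(12) = 28, σ(13) = 14, σ(14) = 24, σ(15) = 24, σ(16) = 31, σ(17) = 18, σ(18) = 39, σ(19) = 20, σ(20) = 42, σ(21) = 32, σ(22) = 36, σ(23) = 24, σ(24) = 60, σ(25) = 31, σ(26) = 42, σ(27) = 40, σ(28) = 56, σ(29) = 30, σ(30) = 72, σ(31) = 32, σ(32) = 63, σ(33) = 48, σ(34) = 54, σ(35) = 48, σ(36) = 91, σ(37) = 38, σ(38) = 60, σ(39) = 56, σ(40) = 90, σ(41) = 42, σ(42) = 96, σ(43) = 44, σ(44) = 84, σ(45) = 78, σ(46) = 72, σ(47) = 48, σ(48) = 124, σ(49) = 57, σ(50) = 93, σ(51) = 72, σ(52) = 98, σ(53) = 54, σ(54) = 120, σ(55) = 72, σ(56) = 120, σ(57) = 80, σ(58) = 90, σ(59) = 60, σ(60) = 168, σ(61) = 62, σ(62) = 96, σ(63) = 104, σ(64) = 127, σ(65) = 84, σ(66) = 144, σ(67) = 68, σ(68) = 126, σ(69) = 96, σ(70) = 144, σ(71) = 72, σ(72) = 195, σ(73) = 74, σ(74) = 114, σ(75) = 124, σ(76) = 140, σ(77) = 96, σ(78) = 168, σ(79) = 80, σ(80) = 186, σ(81) = 121, σ(82) = 126, σ(83) = 84, σ(84) = 224, σ(85) = 108, σ(86) = 132, σ(87) = 120, σ(88) = 180, σ(89) = 90, σ(90) = 234, σ(91) = 112, σ(92) = 168, σ(93) = 128, σ(94) = 144, σ(95) = 120, σ(96) = 252, σ(97) = 98, σ(98) = 171, σ(99) = 156, σ(100) = 217, σ(101) = 102, σ(102) = 216, σ(103) = 104, σ(104) = 210, σ(105) = 192, σ(106) = 162, σ(107) = 108, σ(108) = 280, σ(109) = 110, σ(110) = 216, σ(111) = 152, σ(112) = 248, σ(113) = 114, σ(114) = 240, σ(115) = 144, σ(116) = 210, σ(117) = 182, σ(118) = 180, σ(119) = 144, σ(120) = 360, σ(121) = 133, σ(122) = 186, σ(123) = 168, σ(124) = 224, σ(125) = 156, σ(126) = 312, σ(127) = 128, σ(128) = 255, σ(129) = 176, σ(130) = 252, σ(131) = 132, σ(132) = 336, σ(133) = 160, σ(134) = 204, σ(135) = 240, σ(136) = 270, σ(137) = 138. Summing all 137 values: 15443. (Average order: Σ_{n ≤ x} σ(n) ~ (π²/12) x². For x = 137, (π²/12)·137² ≈ 15436.88.)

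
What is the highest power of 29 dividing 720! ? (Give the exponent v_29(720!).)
v_29(720!) = 24

Legendre's formula: v_p(n!) = Σ_{k ≥ 1} ⌊n / p^k⌋. For p = 29, n = 720, the terms are:
  ⌊720/29^1⌋ = ⌊720/29⌋ = 24
(the next term ⌊720/29^2⌋ = 0, terminating the sum). Summing: v_29(720!) = 24 = 24.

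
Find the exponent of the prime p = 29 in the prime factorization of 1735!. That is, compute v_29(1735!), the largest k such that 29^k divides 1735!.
v_29(1735!) = 61

Legendre's formula: v_p(n!) = Σ_{k ≥ 1} ⌊n / p^k⌋. For p = 29, n = 1735, the terms are:
  ⌊1735/29^1⌋ = ⌊1735/29⌋ = 59
  ⌊1735/29^2⌋ = ⌊1735/841⌋ = 2
(the next term ⌊1735/29^3⌋ = 0, terminating the sum). Summing: v_29(1735!) = 59 + 2 = 61.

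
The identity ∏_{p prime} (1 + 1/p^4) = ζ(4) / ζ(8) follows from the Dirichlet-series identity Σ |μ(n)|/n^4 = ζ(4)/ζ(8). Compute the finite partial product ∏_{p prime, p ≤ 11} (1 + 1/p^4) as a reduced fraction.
∏ = 1918185173881/1779622700625

The primes p ≤ 11 are [2, 3, 5, 7, 11]. For each, (1 + 1/p^4) = (p^4 + 1)/p^4. Multiplying these fractions over p ∈ [2, 3, 5, 7, 11] gives 1918185173881/1779622700625. (In the limit P → ∞ this tends to ζ(4)/ζ(8).)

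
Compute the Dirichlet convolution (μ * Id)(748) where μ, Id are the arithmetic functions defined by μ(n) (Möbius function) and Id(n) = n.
(μ * Id)(748) = 320

Divisors of 748: [1, 2, 4, 11, 17, 22, 34, 44, 68, 187, 374, 748]. For each d | 748:
  d = 1: μ(1) · Id(748/1) = 1 · 748 = 748
  d = 2: μ(2) · Id(748/2) = -1 · 374 = -374
  d = 4: μ(4) · Id(748/4) = 0 · 187 = 0
  d = 11: μ(11) · Id(748/11) = -1 · 68 = -68
  d = 17: μ(17) · Id(748/17) = -1 · 44 = -44
  d = 22: μ(22) · Id(748/22) = 1 · 34 = 34
  d = 34: μ(34) · Id(748/34) = 1 · 22 = 22
  d = 44: μ(44) · Id(748/44) = 0 · 17 = 0
  d = 68: μ(68) · Id(748/68) = 0 · 11 = 0
  d = 187: μ(187) · Id(748/187) = 1 · 4 = 4
  d = 374: μ(374) · Id(748/374) = -1 · 2 = -2
  d = 748: μ(748) · Id(748/748) = 0 · 1 = 0
Summing: (μ * Id)(748) = 748 + -374 + 0 + -68 + -44 + 34 + 22 + 0 + 0 + 4 + -2 + 0 = 320.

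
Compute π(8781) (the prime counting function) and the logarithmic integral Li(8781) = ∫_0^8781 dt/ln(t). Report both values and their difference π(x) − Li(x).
π(8781) = 1094;  Li(8781) ≈ 1112.86;  π(x) − Li(x) ≈ -18.86.

Direct count of primes ≤ 8781 gives π(8781) = 1094. Numerical evaluation of the logarithmic integral gives Li(8781) ≈ 1112.86. The difference π(x) − Li(x) ≈ -18.86 is typically negative for small/moderate x (Li(x) overestimates), though Littlewood's theorem shows this sign changes infinitely often.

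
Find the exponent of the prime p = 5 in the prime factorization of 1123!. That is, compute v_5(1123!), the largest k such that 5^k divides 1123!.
v_5(1123!) = 277

Legendre's formula: v_p(n!) = Σ_{k ≥ 1} ⌊n / p^k⌋. For p = 5, n = 1123, the terms are:
  ⌊1123/5^1⌋ = ⌊1123/5⌋ = 224
  ⌊1123/5^2⌋ = ⌊1123/25⌋ = 44
  ⌊1123/5^3⌋ = ⌊1123/125⌋ = 8
  ⌊1123/5^4⌋ = ⌊1123/625⌋ = 1
(the next term ⌊1123/5^5⌋ = 0, terminating the sum). Summing: v_5(1123!) = 224 + 44 + 8 + 1 = 277.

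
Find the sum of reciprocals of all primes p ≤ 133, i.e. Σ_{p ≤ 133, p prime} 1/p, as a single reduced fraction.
Σ 1/p = 980956909242278731029785409368357903506317057050081/525896479052627740771371797072411912900610967452630

π(133) = 32, so the primes ≤ 133 are [2, 3, 5, 7, 11, 13, 17, 19, 23, 29, 31, 37, 41, 43, 47, 53, 59, 61, 67, 71, 73, 79, 83, 89, 97, 101, 103, 107, 109, 113, 127, 131]. Summing 1/p over these primes: 980956909242278731029785409368357903506317057050081/525896479052627740771371797072411912900610967452630 ≈ 1.8653. Mertens estimate ln ln(133) + 0.2615 ≈ 1.8488.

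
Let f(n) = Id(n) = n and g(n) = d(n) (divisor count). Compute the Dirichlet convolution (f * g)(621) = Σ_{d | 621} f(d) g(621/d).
(Id * d)(621) = 1450

Divisors of 621: [1, 3, 9, 23, 27, 69, 207, 621]. For each d | 621:
  d = 1: Id(1) · d(621/1) = 1 · 8 = 8
  d = 3: Id(3) · d(621/3) = 3 · 6 = 18
  d = 9: Id(9) · d(621/9) = 9 · 4 = 36
  d = 23: Id(23) · d(621/23) = 23 · 4 = 92
  d = 27: Id(27) · d(621/27) = 27 · 2 = 54
  d = 69: Id(69) · d(621/69) = 69 · 3 = 207
  d = 207: Id(207) · d(621/207) = 207 · 2 = 414
  d = 621: Id(621) · d(621/621) = 621 · 1 = 621
Summing: (Id * d)(621) = 8 + 18 + 36 + 92 + 54 + 207 + 414 + 621 = 1450.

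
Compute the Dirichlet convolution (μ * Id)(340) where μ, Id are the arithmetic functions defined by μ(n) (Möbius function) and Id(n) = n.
(μ * Id)(340) = 128

Divisors of 340: [1, 2, 4, 5, 10, 17, 20, 34, 68, 85, 170, 340]. For each d | 340:
  d = 1: μ(1) · Id(340/1) = 1 · 340 = 340
  d = 2: μ(2) · Id(340/2) = -1 · 170 = -170
  d = 4: μ(4) · Id(340/4) = 0 · 85 = 0
  d = 5: μ(5) · Id(340/5) = -1 · 68 = -68
  d = 10: μ(10) · Id(340/10) = 1 · 34 = 34
  d = 17: μ(17) · Id(340/17) = -1 · 20 = -20
  d = 20: μ(20) · Id(340/20) = 0 · 17 = 0
  d = 34: μ(34) · Id(340/34) = 1 · 10 = 10
  d = 68: μ(68) · Id(340/68) = 0 · 5 = 0
  d = 85: μ(85) · Id(340/85) = 1 · 4 = 4
  d = 170: μ(170) · Id(340/170) = -1 · 2 = -2
  d = 340: μ(340) · Id(340/340) = 0 · 1 = 0
Summing: (μ * Id)(340) = 340 + -170 + 0 + -68 + 34 + -20 + 0 + 10 + 0 + 4 + -2 + 0 = 128.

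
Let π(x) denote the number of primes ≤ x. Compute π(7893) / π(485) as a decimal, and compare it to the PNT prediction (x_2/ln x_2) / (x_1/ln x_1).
π(7893)/π(485) = 997/92 ≈ 10.8370;  PNT prediction ≈ 11.2152.

π(485) = 92 and π(7893) = 997, so π(7893)/π(485) ≈ 10.8370. The PNT-predicted ratio is (7893/ln(7893)) / (485/ln(485)) ≈ 11.2152. The two agree to within a few percent, as expected.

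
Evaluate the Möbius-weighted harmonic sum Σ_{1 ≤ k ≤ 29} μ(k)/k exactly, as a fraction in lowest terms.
Σ μ(k)/k = 9246047/3234846615

Values of μ(k) for 1 ≤ k ≤ 29: μ(1) = 1, μ(2) = -1, μ(3) = -1, μ(5) = -1, μ(6) = 1, μ(7) = -1, μ(10) = 1, μ(11) = -1, μ(13) = -1, μ(14) = 1, μ(15) = 1, μ(17) = -1, μ(19) = -1, μ(21) = 1, μ(22) = 1, μ(23) = -1, μ(26) = 1, μ(29) = -1, with μ = 0 on non-squarefree integers. Summing μ(k)/k for k where μ(k) ≠ 0 gives 9246047/3234846615 ≈ 0.0029. (PNT ⟺ this sum → 0 as n → ∞.)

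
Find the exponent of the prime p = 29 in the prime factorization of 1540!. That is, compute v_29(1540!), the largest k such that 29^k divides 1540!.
v_29(1540!) = 54

Legendre's formula: v_p(n!) = Σ_{k ≥ 1} ⌊n / p^k⌋. For p = 29, n = 1540, the terms are:
  ⌊1540/29^1⌋ = ⌊1540/29⌋ = 53
  ⌊1540/29^2⌋ = ⌊1540/841⌋ = 1
(the next term ⌊1540/29^3⌋ = 0, terminating the sum). Summing: v_29(1540!) = 53 + 1 = 54.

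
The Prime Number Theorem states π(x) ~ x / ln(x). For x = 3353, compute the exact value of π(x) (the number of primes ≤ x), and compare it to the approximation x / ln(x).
π(3353) = 472;  x/ln(x) ≈ 413.05;  relative error ≈ 12.49%.

Directly count primes up to 3353: π(3353) = 472. The PNT approximation gives 3353/ln(3353) ≈ 3353/8.11761 ≈ 413.05. Relative error (π(x) − x/ln(x)) / π(x) ≈ 12.49%; the approximation is known to undercount slightly (Li(x) is a better estimate).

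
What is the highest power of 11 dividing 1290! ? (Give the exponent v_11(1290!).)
v_11(1290!) = 127

Legendre's formula: v_p(n!) = Σ_{k ≥ 1} ⌊n / p^k⌋. For p = 11, n = 1290, the terms are:
  ⌊1290/11^1⌋ = ⌊1290/11⌋ = 117
  ⌊1290/11^2⌋ = ⌊1290/121⌋ = 10
(the next term ⌊1290/11^3⌋ = 0, terminating the sum). Summing: v_11(1290!) = 117 + 10 = 127.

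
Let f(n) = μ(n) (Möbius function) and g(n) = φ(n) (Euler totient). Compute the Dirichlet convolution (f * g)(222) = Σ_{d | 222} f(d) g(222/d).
(μ * φ)(222) = 0

Divisors of 222: [1, 2, 3, 6, 37, 74, 111, 222]. For each d | 222:
  d = 1: μ(1) · φ(222/1) = 1 · 72 = 72
  d = 2: μ(2) · φ(222/2) = -1 · 72 = -72
  d = 3: μ(3) · φ(222/3) = -1 · 36 = -36
  d = 6: μ(6) · φ(222/6) = 1 · 36 = 36
  d = 37: μ(37) · φ(222/37) = -1 · 2 = -2
  d = 74: μ(74) · φ(222/74) = 1 · 2 = 2
  d = 111: μ(111) · φ(222/111) = 1 · 1 = 1
  d = 222: μ(222) · φ(222/222) = -1 · 1 = -1
Summing: (μ * φ)(222) = 72 + -72 + -36 + 36 + -2 + 2 + 1 + -1 = 0.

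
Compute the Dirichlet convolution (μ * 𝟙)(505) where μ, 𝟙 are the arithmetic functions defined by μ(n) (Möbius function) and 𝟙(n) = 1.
(μ * 𝟙)(505) = 0

Divisors of 505: [1, 5, 101, 505]. For each d | 505:
  d = 1: μ(1) · 𝟙(505/1) = 1 · 1 = 1
  d = 5: μ(5) · 𝟙(505/5) = -1 · 1 = -1
  d = 101: μ(101) · 𝟙(505/101) = -1 · 1 = -1
  d = 505: μ(505) · 𝟙(505/505) = 1 · 1 = 1
Summing: (μ * 𝟙)(505) = 1 + -1 + -1 + 1 = 0.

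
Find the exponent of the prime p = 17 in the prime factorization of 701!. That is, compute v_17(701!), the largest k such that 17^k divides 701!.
v_17(701!) = 43

Legendre's formula: v_p(n!) = Σ_{k ≥ 1} ⌊n / p^k⌋. For p = 17, n = 701, the terms are:
  ⌊701/17^1⌋ = ⌊701/17⌋ = 41
  ⌊701/17^2⌋ = ⌊701/289⌋ = 2
(the next term ⌊701/17^3⌋ = 0, terminating the sum). Summing: v_17(701!) = 41 + 2 = 43.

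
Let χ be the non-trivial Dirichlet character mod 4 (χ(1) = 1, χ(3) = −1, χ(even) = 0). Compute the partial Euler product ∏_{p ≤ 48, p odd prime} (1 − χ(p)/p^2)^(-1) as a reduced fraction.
∏ = 114726379539814929565547/125247697987829760000000

The odd primes p ≤ 48 are [3, 5, 7, 11, 13, 17, 19, 23, 29, 31, 37, 41, 43, 47]. For each, χ(p) = 1 if p ≡ 1 mod 4, χ(p) = −1 if p ≡ 3 mod 4. Taking (1 − χ(p)/p^2)^(-1) = p^2/(p^2 − χ(p)): (1 − (-1)/3^2)^(-1) · (1 − (1)/5^2)^(-1) · (1 − (-1)/7^2)^(-1) · (1 − (-1)/11^2)^(-1) · (1 − (1)/13^2)^(-1) · (1 − (1)/17^2)^(-1) · (1 − (-1)/19^2)^(-1) · (1 − (-1)/23^2)^(-1) · (1 − (1)/29^2)^(-1) · (1 − (-1)/31^2)^(-1) · (1 − (1)/37^2)^(-1) · (1 − (1)/41^2)^(-1) · (1 − (-1)/43^2)^(-1) · (1 − (-1)/47^2)^(-1) = 114726379539814929565547/125247697987829760000000.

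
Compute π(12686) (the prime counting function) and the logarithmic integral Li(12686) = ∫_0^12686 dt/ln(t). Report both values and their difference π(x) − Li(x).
π(12686) = 1514;  Li(12686) ≈ 1533.92;  π(x) − Li(x) ≈ -19.92.

Direct count of primes ≤ 12686 gives π(12686) = 1514. Numerical evaluation of the logarithmic integral gives Li(12686) ≈ 1533.92. The difference π(x) − Li(x) ≈ -19.92 is typically negative for small/moderate x (Li(x) overestimates), though Littlewood's theorem shows this sign changes infinitely often.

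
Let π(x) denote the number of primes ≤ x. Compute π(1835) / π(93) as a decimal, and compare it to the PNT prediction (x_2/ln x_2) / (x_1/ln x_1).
π(1835)/π(93) = 282/24 ≈ 11.7500;  PNT prediction ≈ 11.9010.

π(93) = 24 and π(1835) = 282, so π(1835)/π(93) ≈ 11.7500. The PNT-predicted ratio is (1835/ln(1835)) / (93/ln(93)) ≈ 11.9010. The two agree to within a few percent, as expected.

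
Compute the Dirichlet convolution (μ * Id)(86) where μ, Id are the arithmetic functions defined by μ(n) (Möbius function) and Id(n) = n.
(μ * Id)(86) = 42

Divisors of 86: [1, 2, 43, 86]. For each d | 86:
  d = 1: μ(1) · Id(86/1) = 1 · 86 = 86
  d = 2: μ(2) · Id(86/2) = -1 · 43 = -43
  d = 43: μ(43) · Id(86/43) = -1 · 2 = -2
  d = 86: μ(86) · Id(86/86) = 1 · 1 = 1
Summing: (μ * Id)(86) = 86 + -43 + -2 + 1 = 42.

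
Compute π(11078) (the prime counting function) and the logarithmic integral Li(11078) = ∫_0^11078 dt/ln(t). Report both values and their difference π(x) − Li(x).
π(11078) = 1342;  Li(11078) ≈ 1362.52;  π(x) − Li(x) ≈ -20.52.

Direct count of primes ≤ 11078 gives π(11078) = 1342. Numerical evaluation of the logarithmic integral gives Li(11078) ≈ 1362.52. The difference π(x) − Li(x) ≈ -20.52 is typically negative for small/moderate x (Li(x) overestimates), though Littlewood's theorem shows this sign changes infinitely often.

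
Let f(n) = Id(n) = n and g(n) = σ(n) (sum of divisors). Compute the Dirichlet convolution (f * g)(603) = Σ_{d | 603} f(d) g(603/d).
(Id * σ)(603) = 4590

Divisors of 603: [1, 3, 9, 67, 201, 603]. For each d | 603:
  d = 1: Id(1) · σ(603/1) = 1 · 884 = 884
  d = 3: Id(3) · σ(603/3) = 3 · 272 = 816
  d = 9: Id(9) · σ(603/9) = 9 · 68 = 612
  d = 67: Id(67) · σ(603/67) = 67 · 13 = 871
  d = 201: Id(201) · σ(603/201) = 201 · 4 = 804
  d = 603: Id(603) · σ(603/603) = 603 · 1 = 603
Summing: (Id * σ)(603) = 884 + 816 + 612 + 871 + 804 + 603 = 4590.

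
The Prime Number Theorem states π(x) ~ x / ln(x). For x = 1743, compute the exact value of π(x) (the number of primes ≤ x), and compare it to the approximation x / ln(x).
π(1743) = 271;  x/ln(x) ≈ 233.54;  relative error ≈ 13.82%.

Directly count primes up to 1743: π(1743) = 271. The PNT approximation gives 1743/ln(1743) ≈ 1743/7.46336 ≈ 233.54. Relative error (π(x) − x/ln(x)) / π(x) ≈ 13.82%; the approximation is known to undercount slightly (Li(x) is a better estimate).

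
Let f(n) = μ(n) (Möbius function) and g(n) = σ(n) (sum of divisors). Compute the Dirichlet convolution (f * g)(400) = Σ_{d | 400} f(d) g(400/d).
(μ * σ)(400) = 400

Divisors of 400: [1, 2, 4, 5, 8, 10, 16, 20, 25, 40, 50, 80, 100, 200, 400]. For each d | 400:
  d = 1: μ(1) · σ(400/1) = 1 · 961 = 961
  d = 2: μ(2) · σ(400/2) = -1 · 465 = -465
  d = 4: μ(4) · σ(400/4) = 0 · 217 = 0
  d = 5: μ(5) · σ(400/5) = -1 · 186 = -186
  d = 8: μ(8) · σ(400/8) = 0 · 93 = 0
  d = 10: μ(10) · σ(400/10) = 1 · 90 = 90
  d = 16: μ(16) · σ(400/16) = 0 · 31 = 0
  d = 20: μ(20) · σ(400/20) = 0 · 42 = 0
  d = 25: μ(25) · σ(400/25) = 0 · 31 = 0
  d = 40: μ(40) · σ(400/40) = 0 · 18 = 0
  d = 50: μ(50) · σ(400/50) = 0 · 15 = 0
  d = 80: μ(80) · σ(400/80) = 0 · 6 = 0
  d = 100: μ(100) · σ(400/100) = 0 · 7 = 0
  d = 200: μ(200) · σ(400/200) = 0 · 3 = 0
  d = 400: μ(400) · σ(400/400) = 0 · 1 = 0
Summing: (μ * σ)(400) = 961 + -465 + 0 + -186 + 0 + 90 + 0 + 0 + 0 + 0 + 0 + 0 + 0 + 0 + 0 = 400.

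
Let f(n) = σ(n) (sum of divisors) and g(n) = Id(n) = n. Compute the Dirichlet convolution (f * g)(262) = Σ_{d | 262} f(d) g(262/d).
(σ * Id)(262) = 1315

Divisors of 262: [1, 2, 131, 262]. For each d | 262:
  d = 1: σ(1) · Id(262/1) = 1 · 262 = 262
  d = 2: σ(2) · Id(262/2) = 3 · 131 = 393
  d = 131: σ(131) · Id(262/131) = 132 · 2 = 264
  d = 262: σ(262) · Id(262/262) = 396 · 1 = 396
Summing: (σ * Id)(262) = 262 + 393 + 264 + 396 = 1315.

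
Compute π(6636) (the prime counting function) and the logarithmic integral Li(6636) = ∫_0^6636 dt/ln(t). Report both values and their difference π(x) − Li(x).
π(6636) = 855;  Li(6636) ≈ 873.09;  π(x) − Li(x) ≈ -18.09.

Direct count of primes ≤ 6636 gives π(6636) = 855. Numerical evaluation of the logarithmic integral gives Li(6636) ≈ 873.09. The difference π(x) − Li(x) ≈ -18.09 is typically negative for small/moderate x (Li(x) overestimates), though Littlewood's theorem shows this sign changes infinitely often.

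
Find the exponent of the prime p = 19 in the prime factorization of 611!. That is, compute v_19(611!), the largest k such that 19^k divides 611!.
v_19(611!) = 33

Legendre's formula: v_p(n!) = Σ_{k ≥ 1} ⌊n / p^k⌋. For p = 19, n = 611, the terms are:
  ⌊611/19^1⌋ = ⌊611/19⌋ = 32
  ⌊611/19^2⌋ = ⌊611/361⌋ = 1
(the next term ⌊611/19^3⌋ = 0, terminating the sum). Summing: v_19(611!) = 32 + 1 = 33.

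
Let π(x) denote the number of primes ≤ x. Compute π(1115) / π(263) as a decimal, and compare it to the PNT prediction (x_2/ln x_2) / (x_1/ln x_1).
π(1115)/π(263) = 186/56 ≈ 3.3214;  PNT prediction ≈ 3.3668.

π(263) = 56 and π(1115) = 186, so π(1115)/π(263) ≈ 3.3214. The PNT-predicted ratio is (1115/ln(1115)) / (263/ln(263)) ≈ 3.3668. The two agree to within a few percent, as expected.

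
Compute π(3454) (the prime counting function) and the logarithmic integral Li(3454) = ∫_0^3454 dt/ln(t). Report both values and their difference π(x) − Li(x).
π(3454) = 482;  Li(3454) ≈ 498.96;  π(x) − Li(x) ≈ -16.96.

Direct count of primes ≤ 3454 gives π(3454) = 482. Numerical evaluation of the logarithmic integral gives Li(3454) ≈ 498.96. The difference π(x) − Li(x) ≈ -16.96 is typically negative for small/moderate x (Li(x) overestimates), though Littlewood's theorem shows this sign changes infinitely often.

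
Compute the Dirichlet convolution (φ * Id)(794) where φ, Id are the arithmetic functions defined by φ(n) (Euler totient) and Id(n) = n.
(φ * Id)(794) = 2379

Divisors of 794: [1, 2, 397, 794]. For each d | 794:
  d = 1: φ(1) · Id(794/1) = 1 · 794 = 794
  d = 2: φ(2) · Id(794/2) = 1 · 397 = 397
  d = 397: φ(397) · Id(794/397) = 396 · 2 = 792
  d = 794: φ(794) · Id(794/794) = 396 · 1 = 396
Summing: (φ * Id)(794) = 794 + 397 + 792 + 396 = 2379.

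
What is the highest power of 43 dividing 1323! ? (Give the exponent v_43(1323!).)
v_43(1323!) = 30

Legendre's formula: v_p(n!) = Σ_{k ≥ 1} ⌊n / p^k⌋. For p = 43, n = 1323, the terms are:
  ⌊1323/43^1⌋ = ⌊1323/43⌋ = 30
(the next term ⌊1323/43^2⌋ = 0, terminating the sum). Summing: v_43(1323!) = 30 = 30.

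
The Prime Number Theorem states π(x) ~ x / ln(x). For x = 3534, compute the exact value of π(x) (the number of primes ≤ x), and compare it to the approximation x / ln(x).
π(3534) = 494;  x/ln(x) ≈ 432.55;  relative error ≈ 12.44%.

Directly count primes up to 3534: π(3534) = 494. The PNT approximation gives 3534/ln(3534) ≈ 3534/8.17019 ≈ 432.55. Relative error (π(x) − x/ln(x)) / π(x) ≈ 12.44%; the approximation is known to undercount slightly (Li(x) is a better estimate).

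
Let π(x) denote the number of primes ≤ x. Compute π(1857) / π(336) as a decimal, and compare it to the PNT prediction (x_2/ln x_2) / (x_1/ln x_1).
π(1857)/π(336) = 283/67 ≈ 4.2239;  PNT prediction ≈ 4.2714.

π(336) = 67 and π(1857) = 283, so π(1857)/π(336) ≈ 4.2239. The PNT-predicted ratio is (1857/ln(1857)) / (336/ln(336)) ≈ 4.2714. The two agree to within a few percent, as expected.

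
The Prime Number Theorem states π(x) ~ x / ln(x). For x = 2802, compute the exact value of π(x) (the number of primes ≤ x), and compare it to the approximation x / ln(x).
π(2802) = 408;  x/ln(x) ≈ 352.98;  relative error ≈ 13.48%.

Directly count primes up to 2802: π(2802) = 408. The PNT approximation gives 2802/ln(2802) ≈ 2802/7.93809 ≈ 352.98. Relative error (π(x) − x/ln(x)) / π(x) ≈ 13.48%; the approximation is known to undercount slightly (Li(x) is a better estimate).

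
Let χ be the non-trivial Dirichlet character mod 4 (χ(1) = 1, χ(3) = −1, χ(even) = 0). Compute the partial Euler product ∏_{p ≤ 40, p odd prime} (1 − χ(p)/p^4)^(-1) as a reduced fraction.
∏ = 36907491853859640421662745584761054387/37320078298954450639637508295357366272

The odd primes p ≤ 40 are [3, 5, 7, 11, 13, 17, 19, 23, 29, 31, 37]. For each, χ(p) = 1 if p ≡ 1 mod 4, χ(p) = −1 if p ≡ 3 mod 4. Taking (1 − χ(p)/p^4)^(-1) = p^4/(p^4 − χ(p)): (1 − (-1)/3^4)^(-1) · (1 − (1)/5^4)^(-1) · (1 − (-1)/7^4)^(-1) · (1 − (-1)/11^4)^(-1) · (1 − (1)/13^4)^(-1) · (1 − (1)/17^4)^(-1) · (1 − (-1)/19^4)^(-1) · (1 − (-1)/23^4)^(-1) · (1 − (1)/29^4)^(-1) · (1 − (-1)/31^4)^(-1) · (1 − (1)/37^4)^(-1) = 36907491853859640421662745584761054387/37320078298954450639637508295357366272.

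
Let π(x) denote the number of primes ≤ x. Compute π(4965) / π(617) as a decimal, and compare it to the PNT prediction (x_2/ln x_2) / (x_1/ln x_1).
π(4965)/π(617) = 663/113 ≈ 5.8673;  PNT prediction ≈ 6.0752.

π(617) = 113 and π(4965) = 663, so π(4965)/π(617) ≈ 5.8673. The PNT-predicted ratio is (4965/ln(4965)) / (617/ln(617)) ≈ 6.0752. The two agree to within a few percent, as expected.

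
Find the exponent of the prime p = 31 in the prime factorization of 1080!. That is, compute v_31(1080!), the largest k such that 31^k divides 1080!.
v_31(1080!) = 35

Legendre's formula: v_p(n!) = Σ_{k ≥ 1} ⌊n / p^k⌋. For p = 31, n = 1080, the terms are:
  ⌊1080/31^1⌋ = ⌊1080/31⌋ = 34
  ⌊1080/31^2⌋ = ⌊1080/961⌋ = 1
(the next term ⌊1080/31^3⌋ = 0, terminating the sum). Summing: v_31(1080!) = 34 + 1 = 35.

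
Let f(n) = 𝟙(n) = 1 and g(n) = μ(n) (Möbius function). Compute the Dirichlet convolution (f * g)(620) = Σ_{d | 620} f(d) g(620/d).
(𝟙 * μ)(620) = 0

Divisors of 620: [1, 2, 4, 5, 10, 20, 31, 62, 124, 155, 310, 620]. For each d | 620:
  d = 1: 𝟙(1) · μ(620/1) = 1 · 0 = 0
  d = 2: 𝟙(2) · μ(620/2) = 1 · -1 = -1
  d = 4: 𝟙(4) · μ(620/4) = 1 · 1 = 1
  d = 5: 𝟙(5) · μ(620/5) = 1 · 0 = 0
  d = 10: 𝟙(10) · μ(620/10) = 1 · 1 = 1
  d = 20: 𝟙(20) · μ(620/20) = 1 · -1 = -1
  d = 31: 𝟙(31) · μ(620/31) = 1 · 0 = 0
  d = 62: 𝟙(62) · μ(620/62) = 1 · 1 = 1
  d = 124: 𝟙(124) · μ(620/124) = 1 · -1 = -1
  d = 155: 𝟙(155) · μ(620/155) = 1 · 0 = 0
  d = 310: 𝟙(310) · μ(620/310) = 1 · -1 = -1
  d = 620: 𝟙(620) · μ(620/620) = 1 · 1 = 1
Summing: (𝟙 * μ)(620) = 0 + -1 + 1 + 0 + 1 + -1 + 0 + 1 + -1 + 0 + -1 + 1 = 0.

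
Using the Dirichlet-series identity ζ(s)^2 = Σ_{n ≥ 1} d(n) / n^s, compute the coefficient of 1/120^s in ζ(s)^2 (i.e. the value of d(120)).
d(120) = 16

ζ(s)^2 = (Σ 1/m^s)(Σ 1/k^s). The coefficient of 1/n^s in the product is the number of ordered pairs (m, k) with mk = n, which equals d(n). For n = 120, divisors are [1, 2, 3, 4, 5, 6, 8, 10, 12, 15, 20, 24, 30, 40, 60, 120], so d(120) = 16.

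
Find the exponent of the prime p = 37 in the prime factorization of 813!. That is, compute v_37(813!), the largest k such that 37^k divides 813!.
v_37(813!) = 21

Legendre's formula: v_p(n!) = Σ_{k ≥ 1} ⌊n / p^k⌋. For p = 37, n = 813, the terms are:
  ⌊813/37^1⌋ = ⌊813/37⌋ = 21
(the next term ⌊813/37^2⌋ = 0, terminating the sum). Summing: v_37(813!) = 21 = 21.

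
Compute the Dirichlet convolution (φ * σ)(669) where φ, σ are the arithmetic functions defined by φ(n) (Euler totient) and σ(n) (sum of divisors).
(φ * σ)(669) = 2676

Divisors of 669: [1, 3, 223, 669]. For each d | 669:
  d = 1: φ(1) · σ(669/1) = 1 · 896 = 896
  d = 3: φ(3) · σ(669/3) = 2 · 224 = 448
  d = 223: φ(223) · σ(669/223) = 222 · 4 = 888
  d = 669: φ(669) · σ(669/669) = 444 · 1 = 444
Summing: (φ * σ)(669) = 896 + 448 + 888 + 444 = 2676.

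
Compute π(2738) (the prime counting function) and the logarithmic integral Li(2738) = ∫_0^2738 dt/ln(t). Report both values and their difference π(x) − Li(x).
π(2738) = 399;  Li(2738) ≈ 409.85;  π(x) − Li(x) ≈ -10.85.

Direct count of primes ≤ 2738 gives π(2738) = 399. Numerical evaluation of the logarithmic integral gives Li(2738) ≈ 409.85. The difference π(x) − Li(x) ≈ -10.85 is typically negative for small/moderate x (Li(x) overestimates), though Littlewood's theorem shows this sign changes infinitely often.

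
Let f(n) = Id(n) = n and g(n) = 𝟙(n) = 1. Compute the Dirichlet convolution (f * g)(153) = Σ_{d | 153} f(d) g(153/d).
(Id * 𝟙)(153) = 234

Divisors of 153: [1, 3, 9, 17, 51, 153]. For each d | 153:
  d = 1: Id(1) · 𝟙(153/1) = 1 · 1 = 1
  d = 3: Id(3) · 𝟙(153/3) = 3 · 1 = 3
  d = 9: Id(9) · 𝟙(153/9) = 9 · 1 = 9
  d = 17: Id(17) · 𝟙(153/17) = 17 · 1 = 17
  d = 51: Id(51) · 𝟙(153/51) = 51 · 1 = 51
  d = 153: Id(153) · 𝟙(153/153) = 153 · 1 = 153
Summing: (Id * 𝟙)(153) = 1 + 3 + 9 + 17 + 51 + 153 = 234.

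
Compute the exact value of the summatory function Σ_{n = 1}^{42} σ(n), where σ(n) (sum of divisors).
Σ_{n ≤ 42} σ(n) = 1480

Compute σ(n) for each 1 ≤ n ≤ 42: σ(1) = 1, σ(2) = 3, σ(3) = 4, σ(4) = 7, σ(5) = 6, σ(6) = 12, σ(7) = 8, σ(8) = 15, σ(9) = 13, σ(10) = 18, σ(11) = 12, σ(12) = 28, σ(13) = 14, σ(14) = 24, σ(15) = 24, σ(16) = 31, σ(17) = 18, σ(18) = 39, σ(19) = 20, σ(20) = 42, σ(21) = 32, σ(22) = 36, σ(23) = 24, σ(24) = 60, σ(25) = 31, σ(26) = 42, σ(27) = 40, σ(28) = 56, σ(29) = 30, σ(30) = 72, σ(31) = 32, σ(32) = 63, σ(33) = 48, σ(34) = 54, σ(35) = 48, σ(36) = 91, σ(37) = 38, σ(38) = 60, σ(39) = 56, σ(40) = 90, σ(41) = 42, σ(42) = 96. Summing all 42 values: 1480. (Average order: Σ_{n ≤ x} σ(n) ~ (π²/12) x². For x = 42, (π²/12)·42² ≈ 1450.83.)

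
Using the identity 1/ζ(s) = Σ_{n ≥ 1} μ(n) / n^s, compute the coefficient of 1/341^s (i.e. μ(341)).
μ(341) = 1

Factor n = 341 = 11 · 31. μ(n) = 0 if any exponent ≥ 2 (not squarefree); otherwise μ(n) = (−1)^{ω(n)} where ω(n) is the number of distinct prime factors. Applying: μ(341) = 1.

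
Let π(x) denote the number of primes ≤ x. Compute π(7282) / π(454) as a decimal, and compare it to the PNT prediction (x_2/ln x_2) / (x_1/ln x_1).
π(7282)/π(454) = 928/87 ≈ 10.6667;  PNT prediction ≈ 11.0346.

π(454) = 87 and π(7282) = 928, so π(7282)/π(454) ≈ 10.6667. The PNT-predicted ratio is (7282/ln(7282)) / (454/ln(454)) ≈ 11.0346. The two agree to within a few percent, as expected.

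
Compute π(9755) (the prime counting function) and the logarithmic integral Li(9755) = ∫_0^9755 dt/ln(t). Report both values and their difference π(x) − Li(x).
π(9755) = 1203;  Li(9755) ≈ 1219.50;  π(x) − Li(x) ≈ -16.50.

Direct count of primes ≤ 9755 gives π(9755) = 1203. Numerical evaluation of the logarithmic integral gives Li(9755) ≈ 1219.50. The difference π(x) − Li(x) ≈ -16.50 is typically negative for small/moderate x (Li(x) overestimates), though Littlewood's theorem shows this sign changes infinitely often.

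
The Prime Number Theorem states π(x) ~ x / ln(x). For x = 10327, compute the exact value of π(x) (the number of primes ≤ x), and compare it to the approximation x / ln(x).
π(10327) = 1266;  x/ln(x) ≈ 1117.34;  relative error ≈ 11.74%.

Directly count primes up to 10327: π(10327) = 1266. The PNT approximation gives 10327/ln(10327) ≈ 10327/9.24252 ≈ 1117.34. Relative error (π(x) − x/ln(x)) / π(x) ≈ 11.74%; the approximation is known to undercount slightly (Li(x) is a better estimate).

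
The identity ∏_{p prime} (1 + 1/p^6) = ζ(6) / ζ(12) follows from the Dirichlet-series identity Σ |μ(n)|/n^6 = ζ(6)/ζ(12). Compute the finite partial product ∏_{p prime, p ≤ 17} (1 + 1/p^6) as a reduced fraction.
∏ = 37082050739665581555281/36458868890141886060873

The primes p ≤ 17 are [2, 3, 5, 7, 11, 13, 17]. For each, (1 + 1/p^6) = (p^6 + 1)/p^6. Multiplying these fractions over p ∈ [2, 3, 5, 7, 11, 13, 17] gives 37082050739665581555281/36458868890141886060873. (In the limit P → ∞ this tends to ζ(6)/ζ(12).)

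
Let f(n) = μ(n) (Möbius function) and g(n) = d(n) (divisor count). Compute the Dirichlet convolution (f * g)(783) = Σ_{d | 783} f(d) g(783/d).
(μ * d)(783) = 1

Divisors of 783: [1, 3, 9, 27, 29, 87, 261, 783]. For each d | 783:
  d = 1: μ(1) · d(783/1) = 1 · 8 = 8
  d = 3: μ(3) · d(783/3) = -1 · 6 = -6
  d = 9: μ(9) · d(783/9) = 0 · 4 = 0
  d = 27: μ(27) · d(783/27) = 0 · 2 = 0
  d = 29: μ(29) · d(783/29) = -1 · 4 = -4
  d = 87: μ(87) · d(783/87) = 1 · 3 = 3
  d = 261: μ(261) · d(783/261) = 0 · 2 = 0
  d = 783: μ(783) · d(783/783) = 0 · 1 = 0
Summing: (μ * d)(783) = 8 + -6 + 0 + 0 + -4 + 3 + 0 + 0 = 1.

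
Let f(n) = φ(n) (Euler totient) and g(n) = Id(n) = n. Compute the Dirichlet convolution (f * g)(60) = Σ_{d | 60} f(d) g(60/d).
(φ * Id)(60) = 360

Divisors of 60: [1, 2, 3, 4, 5, 6, 10, 12, 15, 20, 30, 60]. For each d | 60:
  d = 1: φ(1) · Id(60/1) = 1 · 60 = 60
  d = 2: φ(2) · Id(60/2) = 1 · 30 = 30
  d = 3: φ(3) · Id(60/3) = 2 · 20 = 40
  d = 4: φ(4) · Id(60/4) = 2 · 15 = 30
  d = 5: φ(5) · Id(60/5) = 4 · 12 = 48
  d = 6: φ(6) · Id(60/6) = 2 · 10 = 20
  d = 10: φ(10) · Id(60/10) = 4 · 6 = 24
  d = 12: φ(12) · Id(60/12) = 4 · 5 = 20
  d = 15: φ(15) · Id(60/15) = 8 · 4 = 32
  d = 20: φ(20) · Id(60/20) = 8 · 3 = 24
  d = 30: φ(30) · Id(60/30) = 8 · 2 = 16
  d = 60: φ(60) · Id(60/60) = 16 · 1 = 16
Summing: (φ * Id)(60) = 60 + 30 + 40 + 30 + 48 + 20 + 24 + 20 + 32 + 24 + 16 + 16 = 360.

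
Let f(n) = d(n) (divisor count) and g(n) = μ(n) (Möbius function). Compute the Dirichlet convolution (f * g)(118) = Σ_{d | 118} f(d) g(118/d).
(d * μ)(118) = 1

Divisors of 118: [1, 2, 59, 118]. For each d | 118:
  d = 1: d(1) · μ(118/1) = 1 · 1 = 1
  d = 2: d(2) · μ(118/2) = 2 · -1 = -2
  d = 59: d(59) · μ(118/59) = 2 · -1 = -2
  d = 118: d(118) · μ(118/118) = 4 · 1 = 4
Summing: (d * μ)(118) = 1 + -2 + -2 + 4 = 1.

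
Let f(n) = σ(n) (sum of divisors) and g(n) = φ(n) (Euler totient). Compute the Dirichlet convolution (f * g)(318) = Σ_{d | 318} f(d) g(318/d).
(σ * φ)(318) = 2544

Divisors of 318: [1, 2, 3, 6, 53, 106, 159, 318]. For each d | 318:
  d = 1: σ(1) · φ(318/1) = 1 · 104 = 104
  d = 2: σ(2) · φ(318/2) = 3 · 104 = 312
  d = 3: σ(3) · φ(318/3) = 4 · 52 = 208
  d = 6: σ(6) · φ(318/6) = 12 · 52 = 624
  d = 53: σ(53) · φ(318/53) = 54 · 2 = 108
  d = 106: σ(106) · φ(318/106) = 162 · 2 = 324
  d = 159: σ(159) · φ(318/159) = 216 · 1 = 216
  d = 318: σ(318) · φ(318/318) = 648 · 1 = 648
Summing: (σ * φ)(318) = 104 + 312 + 208 + 624 + 108 + 324 + 216 + 648 = 2544.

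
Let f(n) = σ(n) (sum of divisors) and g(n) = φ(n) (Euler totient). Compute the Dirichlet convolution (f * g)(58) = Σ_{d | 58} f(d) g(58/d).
(σ * φ)(58) = 232

Divisors of 58: [1, 2, 29, 58]. For each d | 58:
  d = 1: σ(1) · φ(58/1) = 1 · 28 = 28
  d = 2: σ(2) · φ(58/2) = 3 · 28 = 84
  d = 29: σ(29) · φ(58/29) = 30 · 1 = 30
  d = 58: σ(58) · φ(58/58) = 90 · 1 = 90
Summing: (σ * φ)(58) = 28 + 84 + 30 + 90 = 232.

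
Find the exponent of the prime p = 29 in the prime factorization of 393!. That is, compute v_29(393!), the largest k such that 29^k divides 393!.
v_29(393!) = 13

Legendre's formula: v_p(n!) = Σ_{k ≥ 1} ⌊n / p^k⌋. For p = 29, n = 393, the terms are:
  ⌊393/29^1⌋ = ⌊393/29⌋ = 13
(the next term ⌊393/29^2⌋ = 0, terminating the sum). Summing: v_29(393!) = 13 = 13.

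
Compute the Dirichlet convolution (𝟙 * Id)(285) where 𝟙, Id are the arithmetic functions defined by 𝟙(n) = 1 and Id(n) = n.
(𝟙 * Id)(285) = 480

Divisors of 285: [1, 3, 5, 15, 19, 57, 95, 285]. For each d | 285:
  d = 1: 𝟙(1) · Id(285/1) = 1 · 285 = 285
  d = 3: 𝟙(3) · Id(285/3) = 1 · 95 = 95
  d = 5: 𝟙(5) · Id(285/5) = 1 · 57 = 57
  d = 15: 𝟙(15) · Id(285/15) = 1 · 19 = 19
  d = 19: 𝟙(19) · Id(285/19) = 1 · 15 = 15
  d = 57: 𝟙(57) · Id(285/57) = 1 · 5 = 5
  d = 95: 𝟙(95) · Id(285/95) = 1 · 3 = 3
  d = 285: 𝟙(285) · Id(285/285) = 1 · 1 = 1
Summing: (𝟙 * Id)(285) = 285 + 95 + 57 + 19 + 15 + 5 + 3 + 1 = 480.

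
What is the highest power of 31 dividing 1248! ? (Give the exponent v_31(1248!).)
v_31(1248!) = 41

Legendre's formula: v_p(n!) = Σ_{k ≥ 1} ⌊n / p^k⌋. For p = 31, n = 1248, the terms are:
  ⌊1248/31^1⌋ = ⌊1248/31⌋ = 40
  ⌊1248/31^2⌋ = ⌊1248/961⌋ = 1
(the next term ⌊1248/31^3⌋ = 0, terminating the sum). Summing: v_31(1248!) = 40 + 1 = 41.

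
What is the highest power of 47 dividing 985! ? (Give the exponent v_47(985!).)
v_47(985!) = 20

Legendre's formula: v_p(n!) = Σ_{k ≥ 1} ⌊n / p^k⌋. For p = 47, n = 985, the terms are:
  ⌊985/47^1⌋ = ⌊985/47⌋ = 20
(the next term ⌊985/47^2⌋ = 0, terminating the sum). Summing: v_47(985!) = 20 = 20.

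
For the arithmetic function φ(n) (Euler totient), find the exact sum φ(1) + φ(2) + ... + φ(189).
Σ_{n ≤ 189} φ(n) = 10904

Compute φ(n) for each 1 ≤ n ≤ 189: φ(1) = 1, φ(2) = 1, φ(3) = 2, φ(4) = 2, φ(5) = 4, φ(6) = 2, φ(7) = 6, φ(8) = 4, φ(9) = 6, φ(10) = 4, φ(11) = 10, φ(12) = 4, φ(13) = 12, φ(14) = 6, φ(15) = 8, φ(16) = 8, φ(17) = 16, φ(18) = 6, φ(19) = 18, φ(20) = 8, φ(21) = 12, φ(22) = 10, φ(23) = 22, φ(24) = 8, φ(25) = 20, φ(26) = 12, φ(27) = 18, φ(28) = 12, φ(29) = 28, φ(30) = 8, φ(31) = 30, φ(32) = 16, φ(33) = 20, φ(34) = 16, φ(35) = 24, φ(36) = 12, φ(37) = 36, φ(38) = 18, φ(39) = 24, φ(40) = 16, φ(41) = 40, φ(42) = 12, φ(43) = 42, φ(44) = 20, φ(45) = 24, φ(46) = 22, φ(47) = 46, φ(48) = 16, φ(49) = 42, φ(50) = 20, φ(51) = 32, φ(52) = 24, φ(53) = 52, φ(54) = 18, φ(55) = 40, φ(56) = 24, φ(57) = 36, φ(58) = 28, φ(59) = 58, φ(60) = 16, φ(61) = 60, φ(62) = 30, φ(63) = 36, φ(64) = 32, φ(65) = 48, φ(66) = 20, φ(67) = 66, φ(68) = 32, φ(69) = 44, φ(70) = 24, φ(71) = 70, φ(72) = 24, φ(73) = 72, φ(74) = 36, φ(75) = 40, φ(76) = 36, φ(77) = 60, φ(78) = 24, φ(79) = 78, φ(80) = 32, φ(81) = 54, φ(82) = 40, φ(83) = 82, φ(84) = 24, φ(85) = 64, φ(86) = 42, φ(87) = 56, φ(88) = 40, φ(89) = 88, φ(90) = 24, φ(91) = 72, φ(92) = 44, φ(93) = 60, φ(94) = 46, φ(95) = 72, φ(96) = 32, φ(97) = 96, φ(98) = 42, φ(99) = 60, φ(100) = 40, φ(101) = 100, φ(102) = 32, φ(103) = 102, φ(104) = 48, φ(105) = 48, φ(106) = 52, φ(107) = 106, φ(108) = 36, φ(109) = 108, φ(110) = 40, φ(111) = 72, φ(112) = 48, φ(113) = 112, φ(114) = 36, φ(115) = 88, φ(116) = 56, φ(117) = 72, φ(118) = 58, φ(119) = 96, φ(120) = 32, φ(121) = 110, φ(122) = 60, φ(123) = 80, φ(124) = 60, φ(125) = 100, φ(126) = 36, φ(127) = 126, φ(128) = 64, φ(129) = 84, φ(130) = 48, φ(131) = 130, φ(132) = 40, φ(133) = 108, φ(134) = 66, φ(135) = 72, φ(136) = 64, φ(137) = 136, φ(138) = 44, φ(139) = 138, φ(140) = 48, φ(141) = 92, φ(142) = 70, φ(143) = 120, φ(144) = 48, φ(145) = 112, φ(146) = 72, φ(147) = 84, φ(148) = 72, φ(149) = 148, φ(150) = 40, φ(151) = 150, φ(152) = 72, φ(153) = 96, φ(154) = 60, φ(155) = 120, φ(156) = 48, φ(157) = 156, φ(158) = 78, φ(159) = 104, φ(160) = 64, φ(161) = 132, φ(162) = 54, φ(163) = 162, φ(164) = 80, φ(165) = 80, φ(166) = 82, φ(167) = 166, φ(168) = 48, φ(169) = 156, φ(170) = 64, φ(171) = 108, φ(172) = 84, φ(173) = 172, φ(174) = 56, φ(175) = 120, φ(176) = 80, φ(177) = 116, φ(178) = 88, φ(179) = 178, φ(180) = 48, φ(181) = 180, φ(182) = 72, φ(183) = 120, φ(184) = 88, φ(185) = 144, φ(186) = 60, φ(187) = 160, φ(188) = 92, φ(189) = 108. Summing all 189 values: 10904. (Average order: Σ_{n ≤ x} φ(n) ~ (3/π²) x². For x = 189, (3/π²)·189² ≈ 10857.88.)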